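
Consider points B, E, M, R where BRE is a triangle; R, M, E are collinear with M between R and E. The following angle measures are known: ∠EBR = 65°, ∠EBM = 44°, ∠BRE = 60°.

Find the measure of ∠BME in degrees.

∠BME = 81°

1. ∠BER = 55°  [△BRE]
2. ∠BEM = 55°  [M on ray ER]
3. ∠BME = 81°  [△BME]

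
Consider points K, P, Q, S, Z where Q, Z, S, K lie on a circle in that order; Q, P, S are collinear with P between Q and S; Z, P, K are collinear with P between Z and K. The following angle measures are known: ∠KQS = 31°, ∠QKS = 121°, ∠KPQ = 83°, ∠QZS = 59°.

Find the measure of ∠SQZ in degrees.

1. ∠KZS = 31°  [same arc SK]
2. ∠SPZ = 83°  [vertical angles at P]
3. ∠QSZ = 66°  [△ZPS]
4. ∠SQZ = 55°  [△QZS]

∠SQZ = 55°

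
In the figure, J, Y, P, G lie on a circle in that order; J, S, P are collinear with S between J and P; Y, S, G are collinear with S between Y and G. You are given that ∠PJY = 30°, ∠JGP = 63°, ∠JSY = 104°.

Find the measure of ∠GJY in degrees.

1. ∠GYJ = 46°  [△JSY]
2. ∠JYP = 117°  [cyclic JYPG, opposite ∠Y+∠G]
3. ∠JPY = 33°  [△JYP]
4. ∠JGY = 33°  [same arc JY]
5. ∠GJY = 101°  [△JYG]

∠GJY = 101°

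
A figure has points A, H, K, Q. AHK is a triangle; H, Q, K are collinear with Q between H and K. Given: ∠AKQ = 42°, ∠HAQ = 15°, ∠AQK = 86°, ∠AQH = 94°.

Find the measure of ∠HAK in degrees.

1. ∠AKH = 42°  [Q on ray KH]
2. ∠AHQ = 71°  [△AHQ]
3. ∠AHK = 71°  [Q on ray HK]
4. ∠HAK = 67°  [△AHK]

∠HAK = 67°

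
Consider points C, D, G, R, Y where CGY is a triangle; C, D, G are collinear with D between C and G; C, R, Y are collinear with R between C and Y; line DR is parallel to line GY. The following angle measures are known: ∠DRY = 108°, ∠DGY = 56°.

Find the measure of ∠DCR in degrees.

1. ∠CRD = 72°  [linear pair at R on CY]
2. ∠CGY = 56°  [D on ray GC]
3. ∠CYG = 72°  [DR∥GY, corresponding at R]
4. ∠GCY = 52°  [△CGY]
5. ∠DCR = 52°  [D on CG, R on CY]

∠DCR = 52°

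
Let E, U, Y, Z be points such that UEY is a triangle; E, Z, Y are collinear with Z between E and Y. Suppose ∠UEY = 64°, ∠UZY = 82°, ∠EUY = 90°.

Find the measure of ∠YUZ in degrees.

∠YUZ = 72°

1. ∠EYU = 26°  [△UEY]
2. ∠UYZ = 26°  [Z on ray YE]
3. ∠YUZ = 72°  [△UZY]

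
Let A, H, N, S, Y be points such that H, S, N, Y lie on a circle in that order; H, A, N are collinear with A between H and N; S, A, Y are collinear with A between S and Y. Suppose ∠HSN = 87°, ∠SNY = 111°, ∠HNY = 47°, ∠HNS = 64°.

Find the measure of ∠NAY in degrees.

1. ∠NHS = 29°  [△HSN]
2. ∠NYS = 29°  [same arc SN]
3. ∠NAY = 104°  [△NAY]

∠NAY = 104°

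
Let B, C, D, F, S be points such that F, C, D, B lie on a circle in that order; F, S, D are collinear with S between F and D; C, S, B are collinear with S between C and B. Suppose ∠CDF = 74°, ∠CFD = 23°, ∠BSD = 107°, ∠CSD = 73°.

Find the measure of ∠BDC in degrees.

∠BDC = 124°

1. ∠BCD = 33°  [△CSD]
2. ∠CBD = 23°  [same arc CD]
3. ∠BDC = 124°  [△CDB]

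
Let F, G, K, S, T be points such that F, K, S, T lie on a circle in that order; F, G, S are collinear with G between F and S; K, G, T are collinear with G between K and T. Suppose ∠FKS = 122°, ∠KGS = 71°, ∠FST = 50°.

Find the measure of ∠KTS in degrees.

∠KTS = 21°

1. ∠FGT = 71°  [vertical angles at G]
2. ∠SGT = 109°  [linear pair at G on FS]
3. ∠KTS = 21°  [△SGT]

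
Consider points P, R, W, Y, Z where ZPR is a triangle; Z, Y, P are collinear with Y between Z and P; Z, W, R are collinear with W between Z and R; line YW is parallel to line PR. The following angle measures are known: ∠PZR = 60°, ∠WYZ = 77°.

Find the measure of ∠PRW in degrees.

1. ∠WZY = 60°  [Y on ZP, W on ZR]
2. ∠YWZ = 43°  [△ZYW]
3. ∠RWY = 137°  [linear pair at W on ZR]
4. ∠PRW = 43°  [YW∥PR, co-interior at R–W]

∠PRW = 43°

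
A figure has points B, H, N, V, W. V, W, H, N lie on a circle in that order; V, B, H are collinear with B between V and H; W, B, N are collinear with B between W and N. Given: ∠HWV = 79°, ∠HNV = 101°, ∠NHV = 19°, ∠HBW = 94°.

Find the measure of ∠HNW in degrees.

∠HNW = 75°

1. ∠NWV = 19°  [same arc VN]
2. ∠VBW = 86°  [linear pair at B on VH]
3. ∠HVW = 75°  [△VBW]
4. ∠HNW = 75°  [same arc WH]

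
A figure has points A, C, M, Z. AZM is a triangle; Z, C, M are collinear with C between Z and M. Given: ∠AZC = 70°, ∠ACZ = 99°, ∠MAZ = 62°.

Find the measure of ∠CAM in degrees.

1. ∠AZM = 70°  [C on ray ZM]
2. ∠ACM = 81°  [linear pair at C on ZM]
3. ∠AMZ = 48°  [△AZM]
4. ∠AMC = 48°  [C on ray MZ]
5. ∠CAM = 51°  [△ACM]

∠CAM = 51°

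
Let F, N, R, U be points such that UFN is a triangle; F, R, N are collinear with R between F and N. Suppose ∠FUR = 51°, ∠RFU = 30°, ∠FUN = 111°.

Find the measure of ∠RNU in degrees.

1. ∠NFU = 30°  [R on ray FN]
2. ∠FNU = 39°  [△UFN]
3. ∠RNU = 39°  [R on ray NF]

∠RNU = 39°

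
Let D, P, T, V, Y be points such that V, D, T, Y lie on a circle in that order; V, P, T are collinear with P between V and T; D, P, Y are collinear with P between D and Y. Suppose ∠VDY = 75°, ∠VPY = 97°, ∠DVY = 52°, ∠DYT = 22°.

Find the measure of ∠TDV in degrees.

∠TDV = 105°

1. ∠DYV = 53°  [△VDY]
2. ∠DVT = 22°  [same arc DT]
3. ∠DTV = 53°  [same arc VD]
4. ∠TDV = 105°  [△VDT]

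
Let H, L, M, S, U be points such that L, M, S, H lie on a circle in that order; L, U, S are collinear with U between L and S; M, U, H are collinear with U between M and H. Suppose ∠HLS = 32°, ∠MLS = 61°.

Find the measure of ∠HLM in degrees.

1. ∠HMS = 32°  [same arc SH]
2. ∠MHS = 61°  [same arc MS]
3. ∠HSM = 87°  [△MSH]
4. ∠HLM = 93°  [cyclic LMSH, opposite ∠L+∠S]

∠HLM = 93°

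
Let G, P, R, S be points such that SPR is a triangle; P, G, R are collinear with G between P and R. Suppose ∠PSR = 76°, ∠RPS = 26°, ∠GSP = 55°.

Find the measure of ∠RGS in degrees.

1. ∠GPS = 26°  [G on ray PR]
2. ∠PGS = 99°  [△SPG]
3. ∠RGS = 81°  [linear pair at G on PR]

∠RGS = 81°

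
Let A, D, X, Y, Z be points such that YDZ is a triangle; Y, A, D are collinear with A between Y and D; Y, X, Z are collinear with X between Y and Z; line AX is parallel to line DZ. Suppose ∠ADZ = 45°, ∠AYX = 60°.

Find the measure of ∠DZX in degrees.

1. ∠YDZ = 45°  [A on ray DY]
2. ∠DYZ = 60°  [A on YD, X on YZ]
3. ∠DZY = 75°  [△YDZ]
4. ∠DZX = 75°  [X on ray ZY]

∠DZX = 75°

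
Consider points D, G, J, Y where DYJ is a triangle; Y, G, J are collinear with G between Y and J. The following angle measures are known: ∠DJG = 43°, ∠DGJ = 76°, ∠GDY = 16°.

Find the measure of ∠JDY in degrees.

1. ∠DJY = 43°  [G on ray JY]
2. ∠DGY = 104°  [linear pair at G on YJ]
3. ∠DYG = 60°  [△DYG]
4. ∠DYJ = 60°  [G on ray YJ]
5. ∠JDY = 77°  [△DYJ]

∠JDY = 77°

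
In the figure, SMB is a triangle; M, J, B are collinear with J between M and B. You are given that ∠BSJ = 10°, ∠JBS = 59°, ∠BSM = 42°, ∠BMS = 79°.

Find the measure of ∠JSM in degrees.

1. ∠BJS = 111°  [△SJB]
2. ∠JMS = 79°  [J on ray MB]
3. ∠MJS = 69°  [linear pair at J on MB]
4. ∠JSM = 32°  [△SMJ]

∠JSM = 32°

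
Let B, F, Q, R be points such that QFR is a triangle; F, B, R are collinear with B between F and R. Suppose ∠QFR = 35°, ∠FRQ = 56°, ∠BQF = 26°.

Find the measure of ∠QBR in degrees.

∠QBR = 61°

1. ∠BFQ = 35°  [B on ray FR]
2. ∠FBQ = 119°  [△QFB]
3. ∠QBR = 61°  [linear pair at B on FR]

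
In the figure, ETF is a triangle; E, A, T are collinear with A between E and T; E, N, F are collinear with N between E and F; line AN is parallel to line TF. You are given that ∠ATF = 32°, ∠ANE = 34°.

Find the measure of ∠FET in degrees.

1. ∠ETF = 32°  [A on ray TE]
2. ∠EFT = 34°  [AN∥TF, corresponding at N]
3. ∠FET = 114°  [△ETF]

∠FET = 114°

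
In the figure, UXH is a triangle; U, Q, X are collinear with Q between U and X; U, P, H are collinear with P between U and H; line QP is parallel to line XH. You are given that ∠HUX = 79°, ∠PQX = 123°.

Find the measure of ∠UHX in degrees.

∠UHX = 44°

1. ∠PUQ = 79°  [Q on UX, P on UH]
2. ∠PQU = 57°  [linear pair at Q on UX]
3. ∠QPU = 44°  [△UQP]
4. ∠UHX = 44°  [QP∥XH, corresponding at P]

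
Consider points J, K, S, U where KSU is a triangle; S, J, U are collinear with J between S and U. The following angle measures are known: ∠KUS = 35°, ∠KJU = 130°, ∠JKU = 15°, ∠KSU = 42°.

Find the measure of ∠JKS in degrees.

∠JKS = 88°

1. ∠KJS = 50°  [linear pair at J on SU]
2. ∠JSK = 42°  [J on ray SU]
3. ∠JKS = 88°  [△KSJ]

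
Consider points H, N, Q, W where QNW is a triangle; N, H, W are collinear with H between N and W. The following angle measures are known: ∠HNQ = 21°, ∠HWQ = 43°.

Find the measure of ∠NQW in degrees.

∠NQW = 116°

1. ∠QNW = 21°  [H on ray NW]
2. ∠NWQ = 43°  [H on ray WN]
3. ∠NQW = 116°  [△QNW]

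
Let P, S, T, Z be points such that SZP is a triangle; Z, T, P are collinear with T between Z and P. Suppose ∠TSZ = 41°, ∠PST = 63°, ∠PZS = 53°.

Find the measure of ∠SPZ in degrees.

1. ∠SZT = 53°  [T on ray ZP]
2. ∠STZ = 86°  [△SZT]
3. ∠PTS = 94°  [linear pair at T on ZP]
4. ∠SPT = 23°  [△STP]
5. ∠SPZ = 23°  [T on ray PZ]

∠SPZ = 23°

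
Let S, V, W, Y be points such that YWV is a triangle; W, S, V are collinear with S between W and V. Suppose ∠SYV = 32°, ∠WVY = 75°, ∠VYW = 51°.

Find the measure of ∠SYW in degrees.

1. ∠VWY = 54°  [△YWV]
2. ∠SVY = 75°  [S on ray VW]
3. ∠SWY = 54°  [S on ray WV]
4. ∠VSY = 73°  [△YSV]
5. ∠WSY = 107°  [linear pair at S on WV]
6. ∠SYW = 19°  [△YWS]

∠SYW = 19°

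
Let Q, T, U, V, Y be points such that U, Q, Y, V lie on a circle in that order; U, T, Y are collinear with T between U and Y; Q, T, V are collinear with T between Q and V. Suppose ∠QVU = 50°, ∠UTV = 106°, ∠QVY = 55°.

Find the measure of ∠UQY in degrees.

1. ∠QYU = 50°  [same arc UQ]
2. ∠QUY = 55°  [same arc QY]
3. ∠UQY = 75°  [△UQY]

∠UQY = 75°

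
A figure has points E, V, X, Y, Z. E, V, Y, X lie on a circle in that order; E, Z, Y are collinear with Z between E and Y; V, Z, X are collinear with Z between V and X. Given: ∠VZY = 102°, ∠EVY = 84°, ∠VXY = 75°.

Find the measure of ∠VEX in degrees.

∠VEX = 132°

1. ∠EZV = 78°  [linear pair at Z on EY]
2. ∠VEY = 75°  [same arc VY]
3. ∠EVX = 27°  [△EZV]
4. ∠EYV = 21°  [△EVY]
5. ∠EXV = 21°  [same arc EV]
6. ∠VEX = 132°  [△EVX]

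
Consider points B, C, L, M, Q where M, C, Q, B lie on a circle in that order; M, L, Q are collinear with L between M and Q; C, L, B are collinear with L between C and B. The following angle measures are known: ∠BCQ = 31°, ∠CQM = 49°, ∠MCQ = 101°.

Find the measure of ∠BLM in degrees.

1. ∠BMQ = 31°  [same arc QB]
2. ∠CBM = 49°  [same arc MC]
3. ∠BLM = 100°  [△MLB]

∠BLM = 100°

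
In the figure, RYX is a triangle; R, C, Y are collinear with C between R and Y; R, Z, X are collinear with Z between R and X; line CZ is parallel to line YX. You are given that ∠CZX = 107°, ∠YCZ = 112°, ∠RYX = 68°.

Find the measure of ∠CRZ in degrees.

∠CRZ = 39°

1. ∠CZR = 73°  [linear pair at Z on RX]
2. ∠RCZ = 68°  [linear pair at C on RY]
3. ∠CRZ = 39°  [△RCZ]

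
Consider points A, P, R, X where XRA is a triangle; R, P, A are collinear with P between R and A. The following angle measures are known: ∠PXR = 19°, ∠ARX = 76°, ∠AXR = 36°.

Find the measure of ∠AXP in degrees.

1. ∠RAX = 68°  [△XRA]
2. ∠PRX = 76°  [P on ray RA]
3. ∠PAX = 68°  [P on ray AR]
4. ∠RPX = 85°  [△XRP]
5. ∠APX = 95°  [linear pair at P on RA]
6. ∠AXP = 17°  [△XPA]

∠AXP = 17°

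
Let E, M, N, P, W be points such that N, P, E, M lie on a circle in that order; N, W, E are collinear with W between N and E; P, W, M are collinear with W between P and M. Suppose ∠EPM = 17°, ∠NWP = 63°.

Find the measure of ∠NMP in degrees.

∠NMP = 46°

1. ∠ENM = 17°  [same arc EM]
2. ∠EWM = 63°  [vertical angles at W]
3. ∠MWN = 117°  [linear pair at W on NE]
4. ∠NMP = 46°  [△NWM]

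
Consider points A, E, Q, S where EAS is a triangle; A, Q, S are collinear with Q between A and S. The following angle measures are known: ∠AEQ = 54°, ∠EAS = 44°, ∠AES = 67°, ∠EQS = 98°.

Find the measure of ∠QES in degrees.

1. ∠ASE = 69°  [△EAS]
2. ∠ESQ = 69°  [Q on ray SA]
3. ∠QES = 13°  [△EQS]

∠QES = 13°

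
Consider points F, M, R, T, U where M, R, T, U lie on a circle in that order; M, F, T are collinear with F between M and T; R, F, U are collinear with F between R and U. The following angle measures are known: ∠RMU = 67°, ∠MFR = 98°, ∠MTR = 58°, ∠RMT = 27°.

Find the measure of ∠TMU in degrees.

1. ∠TFU = 98°  [vertical angles at F]
2. ∠MUR = 58°  [same arc MR]
3. ∠MFU = 82°  [linear pair at F on MT]
4. ∠TMU = 40°  [△MFU]

∠TMU = 40°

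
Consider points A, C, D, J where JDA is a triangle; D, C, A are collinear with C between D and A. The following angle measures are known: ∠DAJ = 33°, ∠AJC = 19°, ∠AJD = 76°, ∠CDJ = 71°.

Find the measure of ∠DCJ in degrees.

∠DCJ = 52°

1. ∠CAJ = 33°  [C on ray AD]
2. ∠ACJ = 128°  [△JCA]
3. ∠DCJ = 52°  [linear pair at C on DA]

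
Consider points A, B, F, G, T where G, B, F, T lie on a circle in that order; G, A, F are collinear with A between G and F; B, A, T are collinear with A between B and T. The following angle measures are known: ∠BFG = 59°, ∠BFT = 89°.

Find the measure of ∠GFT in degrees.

∠GFT = 30°

1. ∠BTG = 59°  [same arc GB]
2. ∠BGT = 91°  [cyclic GBFT, opposite ∠G+∠F]
3. ∠GBT = 30°  [△GBT]
4. ∠GFT = 30°  [same arc GT]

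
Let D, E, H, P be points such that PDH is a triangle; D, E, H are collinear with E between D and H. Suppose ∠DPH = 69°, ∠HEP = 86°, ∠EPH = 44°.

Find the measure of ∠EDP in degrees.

∠EDP = 61°

1. ∠EHP = 50°  [△PEH]
2. ∠DHP = 50°  [E on ray HD]
3. ∠HDP = 61°  [△PDH]
4. ∠EDP = 61°  [E on ray DH]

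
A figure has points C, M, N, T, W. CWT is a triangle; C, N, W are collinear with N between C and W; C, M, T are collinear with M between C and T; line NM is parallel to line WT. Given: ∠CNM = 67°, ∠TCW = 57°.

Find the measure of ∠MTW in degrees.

∠MTW = 56°

1. ∠CWT = 67°  [NM∥WT, corresponding at N]
2. ∠CTW = 56°  [△CWT]
3. ∠MTW = 56°  [M on ray TC]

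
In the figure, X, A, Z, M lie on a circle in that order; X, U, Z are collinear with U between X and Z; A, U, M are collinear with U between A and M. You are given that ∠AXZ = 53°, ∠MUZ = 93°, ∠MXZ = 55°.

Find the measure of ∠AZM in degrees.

1. ∠AMZ = 53°  [same arc AZ]
2. ∠MAZ = 55°  [same arc ZM]
3. ∠AZM = 72°  [△AZM]

∠AZM = 72°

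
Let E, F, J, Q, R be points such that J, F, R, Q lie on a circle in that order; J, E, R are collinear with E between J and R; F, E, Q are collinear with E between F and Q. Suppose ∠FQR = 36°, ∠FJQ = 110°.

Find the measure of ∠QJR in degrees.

1. ∠FRQ = 70°  [cyclic JFRQ, opposite ∠J+∠R]
2. ∠QFR = 74°  [△FRQ]
3. ∠QJR = 74°  [same arc RQ]

∠QJR = 74°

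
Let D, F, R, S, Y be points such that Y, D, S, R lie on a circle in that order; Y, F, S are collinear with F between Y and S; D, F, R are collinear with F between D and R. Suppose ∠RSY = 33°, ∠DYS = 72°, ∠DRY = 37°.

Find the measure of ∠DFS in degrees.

∠DFS = 105°

1. ∠RDY = 33°  [same arc YR]
2. ∠DFY = 75°  [△YFD]
3. ∠DFS = 105°  [linear pair at F on YS]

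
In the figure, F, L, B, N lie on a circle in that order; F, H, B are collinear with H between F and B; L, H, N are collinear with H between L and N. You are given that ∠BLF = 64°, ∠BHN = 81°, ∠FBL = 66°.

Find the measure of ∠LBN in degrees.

∠LBN = 115°

1. ∠BFL = 50°  [△FLB]
2. ∠FHL = 81°  [vertical angles at H]
3. ∠FNL = 66°  [same arc FL]
4. ∠FLN = 49°  [△FHL]
5. ∠LFN = 65°  [△FLN]
6. ∠LBN = 115°  [cyclic FLBN, opposite ∠F+∠B]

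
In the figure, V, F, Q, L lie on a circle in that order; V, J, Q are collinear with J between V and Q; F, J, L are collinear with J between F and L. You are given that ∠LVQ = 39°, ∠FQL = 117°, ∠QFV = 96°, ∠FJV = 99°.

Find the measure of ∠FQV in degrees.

1. ∠LFQ = 39°  [same arc QL]
2. ∠FJQ = 81°  [linear pair at J on VQ]
3. ∠FQV = 60°  [△FJQ]

∠FQV = 60°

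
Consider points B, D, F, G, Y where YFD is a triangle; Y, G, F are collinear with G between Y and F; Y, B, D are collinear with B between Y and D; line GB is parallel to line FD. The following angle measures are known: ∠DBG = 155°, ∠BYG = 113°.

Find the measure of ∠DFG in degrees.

1. ∠GBY = 25°  [linear pair at B on YD]
2. ∠BGY = 42°  [△YGB]
3. ∠BGF = 138°  [linear pair at G on YF]
4. ∠DFG = 42°  [GB∥FD, co-interior at F–G]

∠DFG = 42°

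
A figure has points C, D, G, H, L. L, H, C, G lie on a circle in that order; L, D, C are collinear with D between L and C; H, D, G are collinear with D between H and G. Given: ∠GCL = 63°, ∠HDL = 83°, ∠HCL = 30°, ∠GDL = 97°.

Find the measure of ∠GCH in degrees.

∠GCH = 93°

1. ∠CDG = 83°  [vertical angles at D]
2. ∠CDH = 97°  [linear pair at D on LC]
3. ∠CHG = 53°  [△HDC]
4. ∠CGH = 34°  [△CDG]
5. ∠GCH = 93°  [△HCG]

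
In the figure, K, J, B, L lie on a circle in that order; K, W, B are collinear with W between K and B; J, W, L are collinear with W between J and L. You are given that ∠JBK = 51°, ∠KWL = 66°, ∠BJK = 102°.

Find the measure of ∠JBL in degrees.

∠JBL = 90°

1. ∠BKJ = 27°  [△KJB]
2. ∠BWJ = 66°  [vertical angles at W]
3. ∠BLJ = 27°  [same arc JB]
4. ∠BJL = 63°  [△JWB]
5. ∠JBL = 90°  [△JBL]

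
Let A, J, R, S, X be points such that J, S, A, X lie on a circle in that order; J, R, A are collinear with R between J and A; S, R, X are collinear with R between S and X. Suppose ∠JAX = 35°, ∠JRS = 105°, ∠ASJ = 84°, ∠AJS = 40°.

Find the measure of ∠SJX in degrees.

1. ∠JSX = 35°  [same arc JX]
2. ∠JAS = 56°  [△JSA]
3. ∠JXS = 56°  [same arc JS]
4. ∠SJX = 89°  [△JSX]

∠SJX = 89°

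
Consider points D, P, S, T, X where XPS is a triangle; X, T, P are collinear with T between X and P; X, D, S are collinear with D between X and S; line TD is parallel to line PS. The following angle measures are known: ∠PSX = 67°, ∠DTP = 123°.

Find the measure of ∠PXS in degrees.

1. ∠TDX = 67°  [TD∥PS, corresponding at D]
2. ∠DTX = 57°  [linear pair at T on XP]
3. ∠DXT = 56°  [△XTD]
4. ∠PXS = 56°  [T on XP, D on XS]

∠PXS = 56°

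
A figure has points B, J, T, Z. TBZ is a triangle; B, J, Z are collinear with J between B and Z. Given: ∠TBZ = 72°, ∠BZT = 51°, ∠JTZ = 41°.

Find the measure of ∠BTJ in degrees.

1. ∠JBT = 72°  [J on ray BZ]
2. ∠JZT = 51°  [J on ray ZB]
3. ∠TJZ = 88°  [△TJZ]
4. ∠BJT = 92°  [linear pair at J on BZ]
5. ∠BTJ = 16°  [△TBJ]

∠BTJ = 16°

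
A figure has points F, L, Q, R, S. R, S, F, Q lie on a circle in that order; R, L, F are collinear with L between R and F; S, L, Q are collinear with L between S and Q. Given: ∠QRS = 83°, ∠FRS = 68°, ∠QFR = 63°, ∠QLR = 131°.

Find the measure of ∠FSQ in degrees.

1. ∠QFS = 97°  [cyclic RSFQ, opposite ∠R+∠F]
2. ∠FQS = 68°  [same arc SF]
3. ∠FSQ = 15°  [△SFQ]

∠FSQ = 15°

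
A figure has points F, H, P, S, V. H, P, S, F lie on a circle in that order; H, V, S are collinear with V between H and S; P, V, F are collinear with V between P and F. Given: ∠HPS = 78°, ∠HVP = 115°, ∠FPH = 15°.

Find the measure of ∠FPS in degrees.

∠FPS = 63°

1. ∠HFS = 102°  [cyclic HPSF, opposite ∠P+∠F]
2. ∠FSH = 15°  [same arc HF]
3. ∠FHS = 63°  [△HSF]
4. ∠FPS = 63°  [same arc SF]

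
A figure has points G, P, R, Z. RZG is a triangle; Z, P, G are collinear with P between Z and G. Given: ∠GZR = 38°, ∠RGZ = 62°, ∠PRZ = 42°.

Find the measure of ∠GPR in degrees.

1. ∠PZR = 38°  [P on ray ZG]
2. ∠RPZ = 100°  [△RZP]
3. ∠GPR = 80°  [linear pair at P on ZG]

∠GPR = 80°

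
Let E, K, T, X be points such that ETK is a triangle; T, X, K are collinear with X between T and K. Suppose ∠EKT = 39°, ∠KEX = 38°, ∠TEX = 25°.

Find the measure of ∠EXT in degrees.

1. ∠EKX = 39°  [X on ray KT]
2. ∠EXK = 103°  [△EXK]
3. ∠EXT = 77°  [linear pair at X on TK]

∠EXT = 77°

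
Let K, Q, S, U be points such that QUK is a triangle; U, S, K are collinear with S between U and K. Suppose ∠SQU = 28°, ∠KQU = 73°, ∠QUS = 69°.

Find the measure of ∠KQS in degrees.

1. ∠QSU = 83°  [△QUS]
2. ∠KUQ = 69°  [S on ray UK]
3. ∠KSQ = 97°  [linear pair at S on UK]
4. ∠QKU = 38°  [△QUK]
5. ∠QKS = 38°  [S on ray KU]
6. ∠KQS = 45°  [△QSK]

∠KQS = 45°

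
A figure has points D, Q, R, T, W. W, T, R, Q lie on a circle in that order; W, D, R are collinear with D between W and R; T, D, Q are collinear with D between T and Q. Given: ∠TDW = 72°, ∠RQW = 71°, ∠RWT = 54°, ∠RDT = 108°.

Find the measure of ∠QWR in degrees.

∠QWR = 55°

1. ∠RTW = 109°  [cyclic WTRQ, opposite ∠T+∠Q]
2. ∠TRW = 17°  [△WTR]
3. ∠QDW = 108°  [vertical angles at D]
4. ∠TQW = 17°  [same arc WT]
5. ∠QWR = 55°  [△WDQ]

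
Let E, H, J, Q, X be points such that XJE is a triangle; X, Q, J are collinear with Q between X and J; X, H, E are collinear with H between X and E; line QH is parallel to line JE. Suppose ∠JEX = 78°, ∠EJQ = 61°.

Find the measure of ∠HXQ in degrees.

∠HXQ = 41°

1. ∠EJX = 61°  [Q on ray JX]
2. ∠EXJ = 41°  [△XJE]
3. ∠HXQ = 41°  [Q on XJ, H on XE]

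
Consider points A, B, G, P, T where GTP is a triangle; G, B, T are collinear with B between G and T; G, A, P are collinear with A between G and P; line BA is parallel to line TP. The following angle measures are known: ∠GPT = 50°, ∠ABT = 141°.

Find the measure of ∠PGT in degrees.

∠PGT = 91°

1. ∠BAG = 50°  [BA∥TP, corresponding at A]
2. ∠ABG = 39°  [linear pair at B on GT]
3. ∠AGB = 91°  [△GBA]
4. ∠PGT = 91°  [B on GT, A on GP]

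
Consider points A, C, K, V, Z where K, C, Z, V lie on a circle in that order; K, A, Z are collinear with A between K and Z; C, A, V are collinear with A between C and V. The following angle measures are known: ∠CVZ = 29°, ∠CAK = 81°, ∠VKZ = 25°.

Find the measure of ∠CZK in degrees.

∠CZK = 56°

1. ∠CAZ = 99°  [linear pair at A on KZ]
2. ∠VCZ = 25°  [same arc ZV]
3. ∠CZK = 56°  [△CAZ]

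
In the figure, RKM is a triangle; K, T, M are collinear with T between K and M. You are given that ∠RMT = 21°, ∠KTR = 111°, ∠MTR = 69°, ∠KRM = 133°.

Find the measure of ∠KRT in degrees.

1. ∠KMR = 21°  [T on ray MK]
2. ∠MKR = 26°  [△RKM]
3. ∠RKT = 26°  [T on ray KM]
4. ∠KRT = 43°  [△RKT]

∠KRT = 43°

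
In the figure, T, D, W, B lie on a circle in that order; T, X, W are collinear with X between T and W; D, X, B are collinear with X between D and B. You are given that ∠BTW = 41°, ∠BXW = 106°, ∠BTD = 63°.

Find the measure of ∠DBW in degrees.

1. ∠BDW = 41°  [same arc WB]
2. ∠BWD = 117°  [cyclic TDWB, opposite ∠T+∠W]
3. ∠DBW = 22°  [△DWB]

∠DBW = 22°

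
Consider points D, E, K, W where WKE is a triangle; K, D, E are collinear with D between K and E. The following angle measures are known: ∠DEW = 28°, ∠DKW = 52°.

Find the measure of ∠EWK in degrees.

∠EWK = 100°

1. ∠KEW = 28°  [D on ray EK]
2. ∠EKW = 52°  [D on ray KE]
3. ∠EWK = 100°  [△WKE]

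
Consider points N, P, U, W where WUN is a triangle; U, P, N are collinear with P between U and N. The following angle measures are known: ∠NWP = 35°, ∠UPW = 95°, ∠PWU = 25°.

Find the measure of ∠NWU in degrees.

∠NWU = 60°

1. ∠PUW = 60°  [△WUP]
2. ∠NPW = 85°  [linear pair at P on UN]
3. ∠NUW = 60°  [P on ray UN]
4. ∠PNW = 60°  [△WPN]
5. ∠UNW = 60°  [P on ray NU]
6. ∠NWU = 60°  [△WUN]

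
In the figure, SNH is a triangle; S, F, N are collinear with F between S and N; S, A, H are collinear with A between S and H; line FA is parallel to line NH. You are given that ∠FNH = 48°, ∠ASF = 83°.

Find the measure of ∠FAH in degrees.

1. ∠HNS = 48°  [F on ray NS]
2. ∠HSN = 83°  [F on SN, A on SH]
3. ∠NHS = 49°  [△SNH]
4. ∠FAS = 49°  [FA∥NH, corresponding at A]
5. ∠FAH = 131°  [linear pair at A on SH]

∠FAH = 131°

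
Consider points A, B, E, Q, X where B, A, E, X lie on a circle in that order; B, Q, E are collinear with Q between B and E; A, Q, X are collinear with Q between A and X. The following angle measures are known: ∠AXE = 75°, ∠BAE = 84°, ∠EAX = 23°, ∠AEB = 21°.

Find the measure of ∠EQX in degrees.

∠EQX = 44°

1. ∠BXE = 96°  [cyclic BAEX, opposite ∠A+∠X]
2. ∠EBX = 23°  [same arc EX]
3. ∠BEX = 61°  [△BEX]
4. ∠EQX = 44°  [△EQX]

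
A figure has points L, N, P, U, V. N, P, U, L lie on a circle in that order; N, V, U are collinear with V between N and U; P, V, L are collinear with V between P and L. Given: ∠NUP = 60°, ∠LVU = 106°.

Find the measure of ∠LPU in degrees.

∠LPU = 46°

1. ∠NLP = 60°  [same arc NP]
2. ∠LVN = 74°  [linear pair at V on NU]
3. ∠LNU = 46°  [△NVL]
4. ∠LPU = 46°  [same arc UL]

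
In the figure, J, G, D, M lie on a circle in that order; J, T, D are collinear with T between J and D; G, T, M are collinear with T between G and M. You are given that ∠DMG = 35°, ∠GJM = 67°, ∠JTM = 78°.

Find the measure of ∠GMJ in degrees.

1. ∠GDM = 113°  [cyclic JGDM, opposite ∠J+∠D]
2. ∠DTG = 78°  [vertical angles at T]
3. ∠DGM = 32°  [△GDM]
4. ∠GDJ = 70°  [△GTD]
5. ∠GMJ = 70°  [same arc JG]

∠GMJ = 70°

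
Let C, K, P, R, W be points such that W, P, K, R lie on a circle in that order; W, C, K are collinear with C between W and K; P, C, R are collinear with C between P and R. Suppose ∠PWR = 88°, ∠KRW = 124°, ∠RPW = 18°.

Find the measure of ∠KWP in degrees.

1. ∠PRW = 74°  [△WPR]
2. ∠KPW = 56°  [cyclic WPKR, opposite ∠P+∠R]
3. ∠PKW = 74°  [same arc WP]
4. ∠KWP = 50°  [△WPK]

∠KWP = 50°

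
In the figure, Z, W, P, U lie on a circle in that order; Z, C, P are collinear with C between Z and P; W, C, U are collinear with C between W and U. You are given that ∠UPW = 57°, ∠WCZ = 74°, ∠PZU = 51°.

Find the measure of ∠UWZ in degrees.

∠UWZ = 34°

1. ∠UZW = 123°  [cyclic ZWPU, opposite ∠Z+∠P]
2. ∠PCU = 74°  [vertical angles at C]
3. ∠UCZ = 106°  [linear pair at C on ZP]
4. ∠WUZ = 23°  [△ZCU]
5. ∠UWZ = 34°  [△ZWU]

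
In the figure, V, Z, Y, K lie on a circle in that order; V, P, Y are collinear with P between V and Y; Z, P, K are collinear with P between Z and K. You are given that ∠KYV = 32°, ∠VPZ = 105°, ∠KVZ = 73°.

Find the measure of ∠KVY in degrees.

1. ∠KZV = 32°  [same arc VK]
2. ∠KPY = 105°  [vertical angles at P]
3. ∠VKZ = 75°  [△VZK]
4. ∠KPV = 75°  [linear pair at P on VY]
5. ∠KVY = 30°  [△VPK]

∠KVY = 30°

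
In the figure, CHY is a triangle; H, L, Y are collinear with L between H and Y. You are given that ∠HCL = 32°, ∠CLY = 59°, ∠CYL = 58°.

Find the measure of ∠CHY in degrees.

1. ∠CLH = 121°  [linear pair at L on HY]
2. ∠CHL = 27°  [△CHL]
3. ∠CHY = 27°  [L on ray HY]

∠CHY = 27°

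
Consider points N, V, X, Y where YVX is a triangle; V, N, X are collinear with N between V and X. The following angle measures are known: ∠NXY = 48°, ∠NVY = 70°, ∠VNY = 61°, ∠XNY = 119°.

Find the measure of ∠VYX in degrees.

∠VYX = 62°

1. ∠VXY = 48°  [N on ray XV]
2. ∠XVY = 70°  [N on ray VX]
3. ∠VYX = 62°  [△YVX]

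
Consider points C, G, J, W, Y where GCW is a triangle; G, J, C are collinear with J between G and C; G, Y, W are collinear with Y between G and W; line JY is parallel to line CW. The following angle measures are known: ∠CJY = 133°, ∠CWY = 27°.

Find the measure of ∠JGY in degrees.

1. ∠GJY = 47°  [linear pair at J on GC]
2. ∠CWG = 27°  [Y on ray WG]
3. ∠GCW = 47°  [JY∥CW, corresponding at J]
4. ∠CGW = 106°  [△GCW]
5. ∠JGY = 106°  [J on GC, Y on GW]

∠JGY = 106°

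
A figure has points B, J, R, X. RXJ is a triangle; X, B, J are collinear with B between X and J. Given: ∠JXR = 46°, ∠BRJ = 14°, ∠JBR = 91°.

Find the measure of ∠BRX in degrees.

∠BRX = 45°

1. ∠BXR = 46°  [B on ray XJ]
2. ∠RBX = 89°  [linear pair at B on XJ]
3. ∠BRX = 45°  [△RXB]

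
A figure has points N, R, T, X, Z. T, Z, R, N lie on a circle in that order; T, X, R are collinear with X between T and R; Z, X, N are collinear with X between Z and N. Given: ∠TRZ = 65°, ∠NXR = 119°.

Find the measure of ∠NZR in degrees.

∠NZR = 54°

1. ∠TNZ = 65°  [same arc TZ]
2. ∠NXT = 61°  [linear pair at X on TR]
3. ∠NTR = 54°  [△TXN]
4. ∠NZR = 54°  [same arc RN]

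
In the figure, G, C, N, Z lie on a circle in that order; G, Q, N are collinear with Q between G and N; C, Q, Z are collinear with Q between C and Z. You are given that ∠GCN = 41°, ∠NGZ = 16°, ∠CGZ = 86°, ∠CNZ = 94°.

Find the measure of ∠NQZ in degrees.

∠NQZ = 85°

1. ∠GZN = 139°  [cyclic GCNZ, opposite ∠C+∠Z]
2. ∠NCZ = 16°  [same arc NZ]
3. ∠GNZ = 25°  [△GNZ]
4. ∠CZN = 70°  [△CNZ]
5. ∠NQZ = 85°  [△NQZ]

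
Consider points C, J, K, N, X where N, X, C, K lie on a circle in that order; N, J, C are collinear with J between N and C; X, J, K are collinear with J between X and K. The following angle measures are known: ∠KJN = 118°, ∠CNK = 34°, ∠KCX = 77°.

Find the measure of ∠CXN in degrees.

1. ∠CJX = 118°  [vertical angles at J]
2. ∠CXK = 34°  [same arc CK]
3. ∠CKX = 69°  [△XCK]
4. ∠NCX = 28°  [△XJC]
5. ∠CNX = 69°  [same arc XC]
6. ∠CXN = 83°  [△NXC]

∠CXN = 83°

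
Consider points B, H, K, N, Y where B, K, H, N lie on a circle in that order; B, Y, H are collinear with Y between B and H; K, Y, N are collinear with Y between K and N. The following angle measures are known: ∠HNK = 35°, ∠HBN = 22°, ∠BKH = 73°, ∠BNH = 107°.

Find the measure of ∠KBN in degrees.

1. ∠HKN = 22°  [same arc HN]
2. ∠KHN = 123°  [△KHN]
3. ∠KBN = 57°  [cyclic BKHN, opposite ∠B+∠H]

∠KBN = 57°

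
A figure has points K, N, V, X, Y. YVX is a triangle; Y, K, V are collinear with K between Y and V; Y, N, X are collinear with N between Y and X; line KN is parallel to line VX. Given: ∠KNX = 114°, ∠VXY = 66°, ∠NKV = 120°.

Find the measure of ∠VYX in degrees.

∠VYX = 54°

1. ∠KNY = 66°  [linear pair at N on YX]
2. ∠NKY = 60°  [linear pair at K on YV]
3. ∠KYN = 54°  [△YKN]
4. ∠VYX = 54°  [K on YV, N on YX]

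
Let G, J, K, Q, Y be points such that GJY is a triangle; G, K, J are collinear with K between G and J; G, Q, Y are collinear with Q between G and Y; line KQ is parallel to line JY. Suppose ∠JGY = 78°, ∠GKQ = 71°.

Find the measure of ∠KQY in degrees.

1. ∠KGQ = 78°  [K on GJ, Q on GY]
2. ∠GQK = 31°  [△GKQ]
3. ∠KQY = 149°  [linear pair at Q on GY]

∠KQY = 149°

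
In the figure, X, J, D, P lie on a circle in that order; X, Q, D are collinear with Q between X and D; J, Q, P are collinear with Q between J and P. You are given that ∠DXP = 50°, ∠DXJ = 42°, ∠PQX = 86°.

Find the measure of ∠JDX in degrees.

1. ∠DJP = 50°  [same arc DP]
2. ∠DQJ = 86°  [vertical angles at Q]
3. ∠JDX = 44°  [△JQD]

∠JDX = 44°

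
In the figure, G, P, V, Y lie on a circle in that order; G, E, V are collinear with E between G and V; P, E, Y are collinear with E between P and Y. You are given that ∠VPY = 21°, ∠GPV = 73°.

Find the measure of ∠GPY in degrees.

∠GPY = 52°

1. ∠VGY = 21°  [same arc VY]
2. ∠GYV = 107°  [cyclic GPVY, opposite ∠P+∠Y]
3. ∠GVY = 52°  [△GVY]
4. ∠GPY = 52°  [same arc GY]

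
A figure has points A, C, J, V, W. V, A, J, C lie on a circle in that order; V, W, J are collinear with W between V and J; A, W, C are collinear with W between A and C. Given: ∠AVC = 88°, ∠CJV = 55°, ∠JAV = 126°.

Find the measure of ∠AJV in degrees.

∠AJV = 37°

1. ∠CAV = 55°  [same arc VC]
2. ∠ACV = 37°  [△VAC]
3. ∠AJV = 37°  [same arc VA]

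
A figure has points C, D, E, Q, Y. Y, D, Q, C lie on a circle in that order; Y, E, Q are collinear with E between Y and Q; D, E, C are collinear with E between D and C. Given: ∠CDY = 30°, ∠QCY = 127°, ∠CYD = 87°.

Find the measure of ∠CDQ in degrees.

1. ∠CQY = 30°  [same arc YC]
2. ∠CYQ = 23°  [△YQC]
3. ∠CDQ = 23°  [same arc QC]

∠CDQ = 23°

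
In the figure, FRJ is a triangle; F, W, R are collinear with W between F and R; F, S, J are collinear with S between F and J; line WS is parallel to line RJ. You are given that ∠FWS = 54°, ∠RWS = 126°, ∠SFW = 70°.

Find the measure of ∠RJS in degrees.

1. ∠FSW = 56°  [△FWS]
2. ∠JSW = 124°  [linear pair at S on FJ]
3. ∠RJS = 56°  [WS∥RJ, co-interior at J–S]

∠RJS = 56°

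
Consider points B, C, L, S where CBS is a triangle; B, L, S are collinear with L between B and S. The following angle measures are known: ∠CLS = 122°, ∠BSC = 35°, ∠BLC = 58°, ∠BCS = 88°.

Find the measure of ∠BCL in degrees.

∠BCL = 65°

1. ∠CBS = 57°  [△CBS]
2. ∠CBL = 57°  [L on ray BS]
3. ∠BCL = 65°  [△CBL]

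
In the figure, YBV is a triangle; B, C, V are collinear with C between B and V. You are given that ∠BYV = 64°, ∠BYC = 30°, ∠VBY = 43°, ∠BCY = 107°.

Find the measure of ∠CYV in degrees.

∠CYV = 34°

1. ∠BVY = 73°  [△YBV]
2. ∠VCY = 73°  [linear pair at C on BV]
3. ∠CVY = 73°  [C on ray VB]
4. ∠CYV = 34°  [△YCV]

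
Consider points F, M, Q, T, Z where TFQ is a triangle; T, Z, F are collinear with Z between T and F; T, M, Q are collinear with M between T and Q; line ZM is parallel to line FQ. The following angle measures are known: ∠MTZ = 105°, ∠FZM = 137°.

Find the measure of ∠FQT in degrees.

1. ∠MZT = 43°  [linear pair at Z on TF]
2. ∠TMZ = 32°  [△TZM]
3. ∠FQT = 32°  [ZM∥FQ, corresponding at M]

∠FQT = 32°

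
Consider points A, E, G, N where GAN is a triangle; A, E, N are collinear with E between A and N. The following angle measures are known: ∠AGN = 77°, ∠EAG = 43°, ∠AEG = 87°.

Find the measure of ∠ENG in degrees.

1. ∠GAN = 43°  [E on ray AN]
2. ∠ANG = 60°  [△GAN]
3. ∠ENG = 60°  [E on ray NA]

∠ENG = 60°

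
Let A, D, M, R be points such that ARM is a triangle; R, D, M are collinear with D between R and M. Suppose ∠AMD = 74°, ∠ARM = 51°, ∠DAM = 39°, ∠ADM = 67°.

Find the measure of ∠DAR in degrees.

∠DAR = 16°

1. ∠ARD = 51°  [D on ray RM]
2. ∠ADR = 113°  [linear pair at D on RM]
3. ∠DAR = 16°  [△ARD]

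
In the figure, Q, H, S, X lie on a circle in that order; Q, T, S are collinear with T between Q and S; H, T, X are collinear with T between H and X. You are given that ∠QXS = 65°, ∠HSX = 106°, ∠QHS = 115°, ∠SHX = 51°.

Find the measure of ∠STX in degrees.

∠STX = 93°

1. ∠HXS = 23°  [△HSX]
2. ∠SQX = 51°  [same arc SX]
3. ∠QSX = 64°  [△QSX]
4. ∠STX = 93°  [△STX]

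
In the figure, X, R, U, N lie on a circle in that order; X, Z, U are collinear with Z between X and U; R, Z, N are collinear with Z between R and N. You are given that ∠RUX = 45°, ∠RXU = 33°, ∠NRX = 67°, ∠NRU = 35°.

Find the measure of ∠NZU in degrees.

∠NZU = 80°

1. ∠RNU = 33°  [same arc RU]
2. ∠NUX = 67°  [same arc XN]
3. ∠NZU = 80°  [△UZN]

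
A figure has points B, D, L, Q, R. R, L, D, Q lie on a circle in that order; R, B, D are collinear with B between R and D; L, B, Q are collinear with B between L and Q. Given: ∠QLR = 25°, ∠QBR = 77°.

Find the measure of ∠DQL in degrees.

1. ∠QDR = 25°  [same arc RQ]
2. ∠DBQ = 103°  [linear pair at B on RD]
3. ∠DQL = 52°  [△DBQ]

∠DQL = 52°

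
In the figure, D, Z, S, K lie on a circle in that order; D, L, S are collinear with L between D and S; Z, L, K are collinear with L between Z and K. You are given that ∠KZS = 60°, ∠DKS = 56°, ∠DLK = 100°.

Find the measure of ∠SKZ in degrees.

∠SKZ = 36°

1. ∠KDS = 60°  [same arc SK]
2. ∠DSK = 64°  [△DSK]
3. ∠KLS = 80°  [linear pair at L on DS]
4. ∠SKZ = 36°  [△SLK]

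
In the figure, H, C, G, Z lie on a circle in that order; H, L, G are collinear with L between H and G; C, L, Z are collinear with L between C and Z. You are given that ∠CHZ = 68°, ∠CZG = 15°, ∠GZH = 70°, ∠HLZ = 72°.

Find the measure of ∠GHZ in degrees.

1. ∠CGZ = 112°  [cyclic HCGZ, opposite ∠H+∠G]
2. ∠GCZ = 53°  [△CGZ]
3. ∠GHZ = 53°  [same arc GZ]

∠GHZ = 53°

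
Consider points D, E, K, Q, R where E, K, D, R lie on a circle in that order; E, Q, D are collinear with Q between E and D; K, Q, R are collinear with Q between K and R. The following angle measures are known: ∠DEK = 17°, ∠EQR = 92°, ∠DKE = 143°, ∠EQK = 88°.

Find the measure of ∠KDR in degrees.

∠KDR = 95°

1. ∠DRK = 17°  [same arc KD]
2. ∠EDK = 20°  [△EKD]
3. ∠DQK = 92°  [vertical angles at Q]
4. ∠DKR = 68°  [△KQD]
5. ∠KDR = 95°  [△KDR]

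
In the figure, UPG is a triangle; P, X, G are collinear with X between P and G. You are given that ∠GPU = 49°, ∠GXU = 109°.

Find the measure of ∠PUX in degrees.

1. ∠UPX = 49°  [X on ray PG]
2. ∠PXU = 71°  [linear pair at X on PG]
3. ∠PUX = 60°  [△UPX]

∠PUX = 60°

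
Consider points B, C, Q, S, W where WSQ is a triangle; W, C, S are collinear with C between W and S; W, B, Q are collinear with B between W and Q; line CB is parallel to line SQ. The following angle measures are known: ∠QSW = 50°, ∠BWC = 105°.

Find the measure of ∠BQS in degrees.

∠BQS = 25°

1. ∠BCW = 50°  [CB∥SQ, corresponding at C]
2. ∠CBW = 25°  [△WCB]
3. ∠CBQ = 155°  [linear pair at B on WQ]
4. ∠BQS = 25°  [CB∥SQ, co-interior at Q–B]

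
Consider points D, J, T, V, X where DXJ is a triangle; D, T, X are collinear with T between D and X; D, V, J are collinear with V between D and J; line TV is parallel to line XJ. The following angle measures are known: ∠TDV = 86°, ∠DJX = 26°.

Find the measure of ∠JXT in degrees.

1. ∠JDX = 86°  [T on DX, V on DJ]
2. ∠DXJ = 68°  [△DXJ]
3. ∠JXT = 68°  [T on ray XD]

∠JXT = 68°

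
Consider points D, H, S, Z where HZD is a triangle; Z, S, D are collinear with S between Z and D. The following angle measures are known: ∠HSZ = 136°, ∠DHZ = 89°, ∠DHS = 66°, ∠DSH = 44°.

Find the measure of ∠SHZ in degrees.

∠SHZ = 23°

1. ∠HDS = 70°  [△HSD]
2. ∠HDZ = 70°  [S on ray DZ]
3. ∠DZH = 21°  [△HZD]
4. ∠HZS = 21°  [S on ray ZD]
5. ∠SHZ = 23°  [△HZS]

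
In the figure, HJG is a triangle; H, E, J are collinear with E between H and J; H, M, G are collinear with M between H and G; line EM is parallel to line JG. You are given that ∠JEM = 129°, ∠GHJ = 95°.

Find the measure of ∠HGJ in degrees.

1. ∠HEM = 51°  [linear pair at E on HJ]
2. ∠EHM = 95°  [E on HJ, M on HG]
3. ∠EMH = 34°  [△HEM]
4. ∠HGJ = 34°  [EM∥JG, corresponding at M]

∠HGJ = 34°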